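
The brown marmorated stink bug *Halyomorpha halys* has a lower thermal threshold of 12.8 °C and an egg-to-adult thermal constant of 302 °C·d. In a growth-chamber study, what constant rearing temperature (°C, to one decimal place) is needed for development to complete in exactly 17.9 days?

Required daily accumulation = 302 / 17.9 = 16.872 DD/day.
T = T_base + 16.872 = 12.8 + 16.872 = 29.672 ≈ 29.7 °C.

29.7 °C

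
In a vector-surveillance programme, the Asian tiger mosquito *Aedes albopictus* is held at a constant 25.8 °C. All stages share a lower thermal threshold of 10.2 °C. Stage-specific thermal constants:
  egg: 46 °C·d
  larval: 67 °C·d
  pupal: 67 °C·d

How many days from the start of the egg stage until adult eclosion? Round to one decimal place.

11.5 days

Daily accumulation at 25.8 °C = 25.8 − 10.2 = 15.6 DD/day.
Total K = 46 + 67 + 67 = 180 DD.
Total duration = 180 / 15.6 = 11.538 ≈ 11.5 days.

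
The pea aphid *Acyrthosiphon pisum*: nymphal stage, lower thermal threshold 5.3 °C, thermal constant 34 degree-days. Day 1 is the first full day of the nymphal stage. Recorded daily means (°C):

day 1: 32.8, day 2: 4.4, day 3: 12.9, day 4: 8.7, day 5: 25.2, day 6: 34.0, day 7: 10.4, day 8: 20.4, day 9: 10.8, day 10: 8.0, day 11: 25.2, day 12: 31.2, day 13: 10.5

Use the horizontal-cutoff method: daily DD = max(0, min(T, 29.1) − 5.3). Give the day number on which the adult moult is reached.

Daily DD above 5.3 °C (capped at 23.8): 23.8, 0.0, 7.6, 3.4, 19.9, 23.8, 5.1, 15.1, 5.5, 2.7, 19.9, 23.8, 5.2.
Cumulative: 23.8, 23.8, 31.4, 34.8, 54.7, 78.5, 83.6, 98.7, 104.2, 106.9, 126.8, 150.6, 155.8.
The total first reaches 34 DD on day 4.

day 4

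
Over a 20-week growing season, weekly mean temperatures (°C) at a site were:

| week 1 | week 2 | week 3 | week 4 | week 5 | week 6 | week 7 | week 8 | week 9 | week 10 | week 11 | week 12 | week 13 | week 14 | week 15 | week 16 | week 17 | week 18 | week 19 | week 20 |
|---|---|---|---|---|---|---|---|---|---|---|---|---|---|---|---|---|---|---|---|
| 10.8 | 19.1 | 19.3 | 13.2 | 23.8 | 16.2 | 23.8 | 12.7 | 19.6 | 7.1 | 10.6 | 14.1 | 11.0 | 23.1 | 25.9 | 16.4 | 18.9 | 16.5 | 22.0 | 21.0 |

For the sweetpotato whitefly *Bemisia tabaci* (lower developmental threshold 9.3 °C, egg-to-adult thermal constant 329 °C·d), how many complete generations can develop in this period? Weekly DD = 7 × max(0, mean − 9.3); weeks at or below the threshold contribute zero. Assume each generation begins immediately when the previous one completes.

Weekly DD (7 × max(0, T̄ − 9.3)): 10.5, 68.6, 70.0, 27.3, 101.5, 48.3, 101.5, 23.8, 72.1, 0.0, 9.1, 33.6, 11.9, 96.6, 116.2, 49.7, 67.2, 50.4, 88.9, 81.9.
Season total = 1129.1 DD.
Complete generations = ⌊1129.1 / 329⌋ = 3.

3 generations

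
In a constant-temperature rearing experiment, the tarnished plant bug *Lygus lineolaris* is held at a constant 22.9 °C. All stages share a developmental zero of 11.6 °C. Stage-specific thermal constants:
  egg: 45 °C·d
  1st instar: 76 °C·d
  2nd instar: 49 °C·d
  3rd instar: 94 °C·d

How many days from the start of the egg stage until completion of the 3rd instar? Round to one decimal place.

Daily accumulation at 22.9 °C = 22.9 − 11.6 = 11.3 DD/day.
Total K = 45 + 76 + 49 + 94 = 264 DD.
Total duration = 264 / 11.3 = 23.363 ≈ 23.4 days.

23.4 days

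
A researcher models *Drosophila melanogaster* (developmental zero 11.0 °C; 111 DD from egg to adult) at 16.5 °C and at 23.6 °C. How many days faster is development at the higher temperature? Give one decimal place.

11.4 days

At 16.5 °C: 111 / (16.5 − 11.0) = 111 / 5.5 = 20.182 d.
At 23.6 °C: 111 / (23.6 − 11.0) = 111 / 12.6 = 8.810 d.
Difference = |20.182 − 8.810| = 11.372 ≈ 11.4 days.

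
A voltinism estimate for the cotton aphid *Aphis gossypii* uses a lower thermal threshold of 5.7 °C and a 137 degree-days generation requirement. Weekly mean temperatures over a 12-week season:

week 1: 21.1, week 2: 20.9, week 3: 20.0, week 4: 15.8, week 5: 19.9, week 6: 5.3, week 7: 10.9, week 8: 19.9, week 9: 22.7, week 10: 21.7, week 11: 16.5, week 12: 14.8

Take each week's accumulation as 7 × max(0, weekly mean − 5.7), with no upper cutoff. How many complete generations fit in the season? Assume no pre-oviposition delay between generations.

Weekly DD (7 × max(0, T̄ − 5.7)): 107.8, 106.4, 100.1, 70.7, 99.4, 0.0, 36.4, 99.4, 119.0, 112.0, 75.6, 63.7.
Season total = 990.5 DD.
Complete generations = ⌊990.5 / 137⌋ = 7.

7 generations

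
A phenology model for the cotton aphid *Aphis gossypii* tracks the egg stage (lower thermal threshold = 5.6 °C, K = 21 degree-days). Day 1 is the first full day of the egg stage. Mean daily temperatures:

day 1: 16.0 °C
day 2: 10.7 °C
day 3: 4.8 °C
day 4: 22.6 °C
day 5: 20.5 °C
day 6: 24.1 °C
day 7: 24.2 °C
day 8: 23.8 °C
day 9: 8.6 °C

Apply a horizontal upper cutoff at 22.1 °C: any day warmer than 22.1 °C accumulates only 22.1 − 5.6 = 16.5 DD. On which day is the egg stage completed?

day 4

Daily DD above 5.6 °C (capped at 16.5): 10.4, 5.1, 0.0, 16.5, 14.9, 16.5, 16.5, 16.5, 3.0.
Cumulative: 10.4, 15.5, 15.5, 32.0, 46.9, 63.4, 79.9, 96.4, 99.4.
The total first reaches 21 DD on day 4.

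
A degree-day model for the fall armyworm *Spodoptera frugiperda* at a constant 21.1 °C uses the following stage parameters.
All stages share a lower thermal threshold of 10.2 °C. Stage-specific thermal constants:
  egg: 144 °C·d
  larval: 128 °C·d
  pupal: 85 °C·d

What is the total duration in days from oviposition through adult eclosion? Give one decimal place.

32.8 days

Daily accumulation at 21.1 °C = 21.1 − 10.2 = 10.9 DD/day.
Total K = 144 + 128 + 85 = 357 DD.
Total duration = 357 / 10.9 = 32.752 ≈ 32.8 days.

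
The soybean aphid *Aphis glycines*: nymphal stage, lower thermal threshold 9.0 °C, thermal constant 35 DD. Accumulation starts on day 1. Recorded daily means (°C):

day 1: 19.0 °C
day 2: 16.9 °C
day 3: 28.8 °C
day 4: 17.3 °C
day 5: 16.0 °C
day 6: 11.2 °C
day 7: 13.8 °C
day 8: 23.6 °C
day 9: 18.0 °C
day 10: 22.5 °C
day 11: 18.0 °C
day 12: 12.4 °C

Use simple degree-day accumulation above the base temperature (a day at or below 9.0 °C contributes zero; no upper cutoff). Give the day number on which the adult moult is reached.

Daily DD above 9.0 °C: 10.0, 7.9, 19.8, 8.3, 7.0, 2.2, 4.8, 14.6, 9.0, 13.5, 9.0, 3.4.
Cumulative: 10.0, 17.9, 37.7, 46.0, 53.0, 55.2, 60.0, 74.6, 83.6, 97.1, 106.1, 109.5.
The total first reaches 35 DD on day 3.

day 3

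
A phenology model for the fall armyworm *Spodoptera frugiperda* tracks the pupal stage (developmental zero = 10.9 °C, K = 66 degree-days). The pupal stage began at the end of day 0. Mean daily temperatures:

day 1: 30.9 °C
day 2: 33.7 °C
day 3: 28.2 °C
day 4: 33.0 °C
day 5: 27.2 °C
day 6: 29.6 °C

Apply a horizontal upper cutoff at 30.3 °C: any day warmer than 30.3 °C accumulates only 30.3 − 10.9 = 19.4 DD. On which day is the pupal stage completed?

Daily DD above 10.9 °C (capped at 19.4): 19.4, 19.4, 17.3, 19.4, 16.3, 18.7.
Cumulative: 19.4, 38.8, 56.1, 75.5, 91.8, 110.5.
The total first reaches 66 DD on day 4.

day 4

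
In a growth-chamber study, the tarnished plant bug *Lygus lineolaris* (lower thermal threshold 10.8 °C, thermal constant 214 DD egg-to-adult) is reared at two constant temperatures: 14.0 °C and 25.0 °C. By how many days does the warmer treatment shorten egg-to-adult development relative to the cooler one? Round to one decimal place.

51.8 days

At 14.0 °C: 214 / (14.0 − 10.8) = 214 / 3.2 = 66.875 d.
At 25.0 °C: 214 / (25.0 − 10.8) = 214 / 14.2 = 15.070 d.
Difference = |66.875 − 15.070| = 51.805 ≈ 51.8 days.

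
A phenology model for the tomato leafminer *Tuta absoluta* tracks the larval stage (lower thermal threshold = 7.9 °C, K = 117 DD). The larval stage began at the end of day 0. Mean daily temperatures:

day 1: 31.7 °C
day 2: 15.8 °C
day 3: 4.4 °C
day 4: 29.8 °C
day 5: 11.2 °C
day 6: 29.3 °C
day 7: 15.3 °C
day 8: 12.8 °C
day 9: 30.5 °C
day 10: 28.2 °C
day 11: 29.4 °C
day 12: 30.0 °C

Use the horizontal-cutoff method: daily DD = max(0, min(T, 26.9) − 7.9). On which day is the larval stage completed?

Daily DD above 7.9 °C (capped at 19.0): 19.0, 7.9, 0.0, 19.0, 3.3, 19.0, 7.4, 4.9, 19.0, 19.0, 19.0, 19.0.
Cumulative: 19.0, 26.9, 26.9, 45.9, 49.2, 68.2, 75.6, 80.5, 99.5, 118.5, 137.5, 156.5.
The total first reaches 117 DD on day 10.

day 10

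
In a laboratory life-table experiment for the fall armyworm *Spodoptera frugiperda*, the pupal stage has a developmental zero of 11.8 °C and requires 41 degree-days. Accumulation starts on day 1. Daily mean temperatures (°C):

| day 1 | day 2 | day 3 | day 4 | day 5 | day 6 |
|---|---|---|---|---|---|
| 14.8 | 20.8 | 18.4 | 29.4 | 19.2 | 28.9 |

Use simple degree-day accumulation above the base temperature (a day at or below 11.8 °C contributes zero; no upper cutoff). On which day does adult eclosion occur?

day 5

Daily DD above 11.8 °C: 3.0, 9.0, 6.6, 17.6, 7.4, 17.1.
Cumulative: 3.0, 12.0, 18.6, 36.2, 43.6, 60.7.
The total first reaches 41 DD on day 5.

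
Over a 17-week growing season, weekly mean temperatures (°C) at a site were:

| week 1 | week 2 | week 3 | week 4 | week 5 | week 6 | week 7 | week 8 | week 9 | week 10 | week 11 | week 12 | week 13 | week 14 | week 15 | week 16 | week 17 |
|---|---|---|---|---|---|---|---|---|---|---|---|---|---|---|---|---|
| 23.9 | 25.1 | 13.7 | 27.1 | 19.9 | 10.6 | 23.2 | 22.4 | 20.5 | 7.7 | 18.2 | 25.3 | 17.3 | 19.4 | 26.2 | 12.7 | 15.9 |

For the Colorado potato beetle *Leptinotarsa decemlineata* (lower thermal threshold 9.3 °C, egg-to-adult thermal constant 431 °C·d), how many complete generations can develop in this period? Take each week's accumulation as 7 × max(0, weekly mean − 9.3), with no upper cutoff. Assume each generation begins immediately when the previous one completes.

Weekly DD (7 × max(0, T̄ − 9.3)): 102.2, 110.6, 30.8, 124.6, 74.2, 9.1, 97.3, 91.7, 78.4, 0.0, 62.3, 112.0, 56.0, 70.7, 118.3, 23.8, 46.2.
Season total = 1208.2 DD.
Complete generations = ⌊1208.2 / 431⌋ = 2.

2 generations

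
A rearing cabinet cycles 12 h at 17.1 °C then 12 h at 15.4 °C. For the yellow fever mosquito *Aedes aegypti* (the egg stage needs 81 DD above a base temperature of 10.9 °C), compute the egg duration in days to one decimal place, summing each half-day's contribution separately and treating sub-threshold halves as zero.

Day half: max(0, 17.1 − 10.9) × 0.5 = 6.2 × 0.5 = 3.10 DD.
Night half: max(0, 15.4 − 10.9) × 0.5 = 4.5 × 0.5 = 2.25 DD.
Per 24 h: 5.35 DD/day.
Duration = 81 / 5.35 = 15.140 ≈ 15.1 days.

15.1 days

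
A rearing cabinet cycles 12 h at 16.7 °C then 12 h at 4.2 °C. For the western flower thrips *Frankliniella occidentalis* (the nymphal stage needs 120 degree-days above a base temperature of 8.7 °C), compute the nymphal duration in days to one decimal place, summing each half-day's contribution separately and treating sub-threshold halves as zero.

30.0 days

Day half: max(0, 16.7 − 8.7) × 0.5 = 8.0 × 0.5 = 4.00 DD.
Night half: max(0, 4.2 − 8.7) × 0.5 = 0.0 × 0.5 = 0.00 DD.
Per 24 h: 4.00 DD/day.
Duration = 120 / 4.00 = 30.000 ≈ 30.0 days.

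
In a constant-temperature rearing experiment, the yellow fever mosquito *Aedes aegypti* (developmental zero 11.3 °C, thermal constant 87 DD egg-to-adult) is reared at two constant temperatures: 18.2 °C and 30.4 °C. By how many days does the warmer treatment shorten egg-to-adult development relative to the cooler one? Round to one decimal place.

8.1 days

At 18.2 °C: 87 / (18.2 − 11.3) = 87 / 6.9 = 12.609 d.
At 30.4 °C: 87 / (30.4 − 11.3) = 87 / 19.1 = 4.555 d.
Difference = |12.609 − 4.555| = 8.054 ≈ 8.1 days.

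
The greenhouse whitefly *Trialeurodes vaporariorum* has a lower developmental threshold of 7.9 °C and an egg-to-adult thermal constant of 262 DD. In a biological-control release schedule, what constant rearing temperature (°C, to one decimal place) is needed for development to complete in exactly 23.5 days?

19.0 °C

Required daily accumulation = 262 / 23.5 = 11.149 DD/day.
T = T_base + 11.149 = 7.9 + 11.149 = 19.049 ≈ 19.0 °C.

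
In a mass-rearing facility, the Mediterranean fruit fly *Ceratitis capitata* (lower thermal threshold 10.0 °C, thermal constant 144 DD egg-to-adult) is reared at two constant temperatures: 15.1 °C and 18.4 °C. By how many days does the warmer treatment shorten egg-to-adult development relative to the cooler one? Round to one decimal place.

11.1 days

At 15.1 °C: 144 / (15.1 − 10.0) = 144 / 5.1 = 28.235 d.
At 18.4 °C: 144 / (18.4 − 10.0) = 144 / 8.4 = 17.143 d.
Difference = |28.235 − 17.143| = 11.092 ≈ 11.1 days.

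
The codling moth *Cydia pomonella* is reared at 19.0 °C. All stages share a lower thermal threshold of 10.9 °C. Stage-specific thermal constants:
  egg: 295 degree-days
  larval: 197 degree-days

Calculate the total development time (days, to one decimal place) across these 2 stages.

Daily accumulation at 19.0 °C = 19.0 − 10.9 = 8.1 DD/day.
Total K = 295 + 197 = 492 DD.
Total duration = 492 / 8.1 = 60.741 ≈ 60.7 days.

60.7 days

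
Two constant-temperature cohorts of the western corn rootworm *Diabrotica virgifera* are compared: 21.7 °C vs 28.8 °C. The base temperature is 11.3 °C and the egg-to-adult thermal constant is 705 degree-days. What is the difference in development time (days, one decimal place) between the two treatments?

27.5 days

At 21.7 °C: 705 / (21.7 − 11.3) = 705 / 10.4 = 67.788 d.
At 28.8 °C: 705 / (28.8 − 11.3) = 705 / 17.5 = 40.286 d.
Difference = |67.788 − 40.286| = 27.503 ≈ 27.5 days.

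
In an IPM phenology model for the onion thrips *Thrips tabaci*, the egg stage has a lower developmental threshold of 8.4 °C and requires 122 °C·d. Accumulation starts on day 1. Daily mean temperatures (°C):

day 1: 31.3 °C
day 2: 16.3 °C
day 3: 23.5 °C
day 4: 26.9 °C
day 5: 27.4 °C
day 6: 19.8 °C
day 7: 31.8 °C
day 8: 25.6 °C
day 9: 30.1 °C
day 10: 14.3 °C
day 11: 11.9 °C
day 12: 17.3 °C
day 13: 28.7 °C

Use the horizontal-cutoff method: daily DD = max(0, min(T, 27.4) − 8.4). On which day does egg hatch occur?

Daily DD above 8.4 °C (capped at 19.0): 19.0, 7.9, 15.1, 18.5, 19.0, 11.4, 19.0, 17.2, 19.0, 5.9, 3.5, 8.9, 19.0.
Cumulative: 19.0, 26.9, 42.0, 60.5, 79.5, 90.9, 109.9, 127.1, 146.1, 152.0, 155.5, 164.4, 183.4.
The total first reaches 122 DD on day 8.

day 8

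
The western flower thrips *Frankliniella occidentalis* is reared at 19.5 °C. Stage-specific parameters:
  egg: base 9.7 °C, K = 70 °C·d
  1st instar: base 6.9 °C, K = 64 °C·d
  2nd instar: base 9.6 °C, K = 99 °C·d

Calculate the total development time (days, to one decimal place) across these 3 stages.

egg: 70 / (19.5 − 9.7) = 70 / 9.8 = 7.143 d.
1st instar: 64 / (19.5 − 6.9) = 64 / 12.6 = 5.079 d.
2nd instar: 99 / (19.5 − 9.6) = 99 / 9.9 = 10.000 d.
Sum = 22.222 ≈ 22.2 days.

22.2 days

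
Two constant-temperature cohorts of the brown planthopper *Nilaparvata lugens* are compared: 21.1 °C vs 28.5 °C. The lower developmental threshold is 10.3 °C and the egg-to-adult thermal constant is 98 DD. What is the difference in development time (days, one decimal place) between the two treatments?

3.7 days

At 21.1 °C: 98 / (21.1 − 10.3) = 98 / 10.8 = 9.074 d.
At 28.5 °C: 98 / (28.5 − 10.3) = 98 / 18.2 = 5.385 d.
Difference = |9.074 − 5.385| = 3.689 ≈ 3.7 days.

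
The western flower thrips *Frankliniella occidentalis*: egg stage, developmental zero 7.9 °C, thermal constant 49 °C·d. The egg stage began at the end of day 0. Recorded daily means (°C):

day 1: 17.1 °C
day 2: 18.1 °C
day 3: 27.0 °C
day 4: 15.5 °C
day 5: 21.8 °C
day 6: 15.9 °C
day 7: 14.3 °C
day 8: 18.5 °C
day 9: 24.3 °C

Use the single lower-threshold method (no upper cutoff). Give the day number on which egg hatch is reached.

day 5

Daily DD above 7.9 °C: 9.2, 10.2, 19.1, 7.6, 13.9, 8.0, 6.4, 10.6, 16.4.
Cumulative: 9.2, 19.4, 38.5, 46.1, 60.0, 68.0, 74.4, 85.0, 101.4.
The total first reaches 49 DD on day 5.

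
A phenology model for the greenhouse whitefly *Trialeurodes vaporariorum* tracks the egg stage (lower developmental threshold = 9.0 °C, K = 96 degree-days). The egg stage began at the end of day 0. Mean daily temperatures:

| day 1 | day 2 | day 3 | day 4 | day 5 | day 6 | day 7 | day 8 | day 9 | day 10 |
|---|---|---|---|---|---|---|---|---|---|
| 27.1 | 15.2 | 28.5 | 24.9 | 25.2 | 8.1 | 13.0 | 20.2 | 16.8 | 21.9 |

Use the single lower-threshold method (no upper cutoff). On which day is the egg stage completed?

day 9

Daily DD above 9.0 °C: 18.1, 6.2, 19.5, 15.9, 16.2, 0.0, 4.0, 11.2, 7.8, 12.9.
Cumulative: 18.1, 24.3, 43.8, 59.7, 75.9, 75.9, 79.9, 91.1, 98.9, 111.8.
The total first reaches 96 DD on day 9.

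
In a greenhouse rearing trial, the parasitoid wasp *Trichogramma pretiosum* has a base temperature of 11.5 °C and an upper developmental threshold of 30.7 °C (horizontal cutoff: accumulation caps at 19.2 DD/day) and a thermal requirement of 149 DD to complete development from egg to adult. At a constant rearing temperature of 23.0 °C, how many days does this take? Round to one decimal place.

13.0 days

Daily accumulation = 23.0 − 11.5 = 11.5 DD/day.
Duration = 149 / 11.5 = 12.957 ≈ 13.0 days.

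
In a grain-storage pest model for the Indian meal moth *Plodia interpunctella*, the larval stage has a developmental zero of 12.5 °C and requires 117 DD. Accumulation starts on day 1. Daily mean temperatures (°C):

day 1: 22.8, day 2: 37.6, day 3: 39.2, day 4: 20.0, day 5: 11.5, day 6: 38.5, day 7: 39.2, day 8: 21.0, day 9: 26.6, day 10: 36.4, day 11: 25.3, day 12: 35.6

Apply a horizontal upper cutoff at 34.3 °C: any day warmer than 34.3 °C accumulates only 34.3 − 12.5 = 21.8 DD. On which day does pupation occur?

Daily DD above 12.5 °C (capped at 21.8): 10.3, 21.8, 21.8, 7.5, 0.0, 21.8, 21.8, 8.5, 14.1, 21.8, 12.8, 21.8.
Cumulative: 10.3, 32.1, 53.9, 61.4, 61.4, 83.2, 105.0, 113.5, 127.6, 149.4, 162.2, 184.0.
The total first reaches 117 DD on day 9.

day 9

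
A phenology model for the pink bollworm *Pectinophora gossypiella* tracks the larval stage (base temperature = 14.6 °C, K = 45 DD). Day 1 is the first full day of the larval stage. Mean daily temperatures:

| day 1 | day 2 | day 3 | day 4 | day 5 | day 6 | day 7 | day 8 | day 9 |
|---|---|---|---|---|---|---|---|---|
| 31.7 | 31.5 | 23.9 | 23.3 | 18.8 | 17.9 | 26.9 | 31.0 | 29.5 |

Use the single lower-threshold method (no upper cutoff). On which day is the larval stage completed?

day 4

Daily DD above 14.6 °C: 17.1, 16.9, 9.3, 8.7, 4.2, 3.3, 12.3, 16.4, 14.9.
Cumulative: 17.1, 34.0, 43.3, 52.0, 56.2, 59.5, 71.8, 88.2, 103.1.
The total first reaches 45 DD on day 4.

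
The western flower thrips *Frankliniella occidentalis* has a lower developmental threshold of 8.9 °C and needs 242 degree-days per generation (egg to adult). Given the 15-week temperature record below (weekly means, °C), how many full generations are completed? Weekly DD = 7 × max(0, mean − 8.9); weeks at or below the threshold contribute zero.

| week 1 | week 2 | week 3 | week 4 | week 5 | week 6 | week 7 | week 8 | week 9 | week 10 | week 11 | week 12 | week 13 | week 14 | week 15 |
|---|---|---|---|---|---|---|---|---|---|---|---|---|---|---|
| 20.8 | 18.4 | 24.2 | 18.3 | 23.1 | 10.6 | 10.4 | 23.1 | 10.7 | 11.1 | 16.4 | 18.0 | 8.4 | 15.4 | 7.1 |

Weekly DD (7 × max(0, T̄ − 8.9)): 83.3, 66.5, 107.1, 65.8, 99.4, 11.9, 10.5, 99.4, 12.6, 15.4, 52.5, 63.7, 0.0, 45.5, 0.0.
Season total = 733.6 DD.
Complete generations = ⌊733.6 / 242⌋ = 3.

3 generations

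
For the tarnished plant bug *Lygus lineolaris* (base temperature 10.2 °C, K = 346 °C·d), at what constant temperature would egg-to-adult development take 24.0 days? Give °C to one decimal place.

Required daily accumulation = 346 / 24.0 = 14.417 DD/day.
T = T_base + 14.417 = 10.2 + 14.417 = 24.617 ≈ 24.6 °C.

24.6 °C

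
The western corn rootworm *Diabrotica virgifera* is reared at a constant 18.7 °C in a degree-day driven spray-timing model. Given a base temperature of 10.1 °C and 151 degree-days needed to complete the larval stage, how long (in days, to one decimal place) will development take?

Daily accumulation = 18.7 − 10.1 = 8.6 DD/day.
Duration = 151 / 8.6 = 17.558 ≈ 17.6 days.

17.6 days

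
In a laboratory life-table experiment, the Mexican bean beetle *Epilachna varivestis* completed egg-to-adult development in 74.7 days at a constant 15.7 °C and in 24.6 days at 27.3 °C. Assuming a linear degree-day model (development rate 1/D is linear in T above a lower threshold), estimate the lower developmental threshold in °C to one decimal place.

Equal thermal constants: D₁(T₁ − T_b) = D₂(T₂ − T_b).
74.7·(15.7 − T_b) = 24.6·(27.3 − T_b)
T_b = (74.7·15.7 − 24.6·27.3) / (74.7 − 24.6) = 501.21 / 50.1 = 10.004 °C ≈ 10.0 °C.

10.0 °C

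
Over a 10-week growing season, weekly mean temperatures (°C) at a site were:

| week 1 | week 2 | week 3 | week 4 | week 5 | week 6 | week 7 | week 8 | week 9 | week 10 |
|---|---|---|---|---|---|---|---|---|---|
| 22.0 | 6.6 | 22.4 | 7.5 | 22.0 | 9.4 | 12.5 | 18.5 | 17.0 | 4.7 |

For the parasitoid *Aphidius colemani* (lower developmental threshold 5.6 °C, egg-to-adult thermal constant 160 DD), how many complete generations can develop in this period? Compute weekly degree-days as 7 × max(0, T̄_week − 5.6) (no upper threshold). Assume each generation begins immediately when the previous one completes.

3 generations

Weekly DD (7 × max(0, T̄ − 5.6)): 114.8, 7.0, 117.6, 13.3, 114.8, 26.6, 48.3, 90.3, 79.8, 0.0.
Season total = 612.5 DD.
Complete generations = ⌊612.5 / 160⌋ = 3.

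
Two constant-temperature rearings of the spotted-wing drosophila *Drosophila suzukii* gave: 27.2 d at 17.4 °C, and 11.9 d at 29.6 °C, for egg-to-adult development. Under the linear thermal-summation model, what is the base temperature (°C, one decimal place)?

Linear rate model ⇒ the product D·(T − T_b) is constant across temperatures.
27.2·(17.4 − T_b) = 11.9·(29.6 − T_b)
T_b = (27.2·17.4 − 11.9·29.6) / (27.2 − 11.9) = 121.04 / 15.3 = 7.911 °C ≈ 7.9 °C.

7.9 °C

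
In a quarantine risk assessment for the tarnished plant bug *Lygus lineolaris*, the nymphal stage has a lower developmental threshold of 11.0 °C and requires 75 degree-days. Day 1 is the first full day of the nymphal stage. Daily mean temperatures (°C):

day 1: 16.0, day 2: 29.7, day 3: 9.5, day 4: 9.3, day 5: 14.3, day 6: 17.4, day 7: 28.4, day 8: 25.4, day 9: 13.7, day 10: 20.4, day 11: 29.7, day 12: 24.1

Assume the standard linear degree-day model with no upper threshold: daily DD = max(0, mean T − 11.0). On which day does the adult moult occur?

day 10

Daily DD above 11.0 °C: 5.0, 18.7, 0.0, 0.0, 3.3, 6.4, 17.4, 14.4, 2.7, 9.4, 18.7, 13.1.
Cumulative: 5.0, 23.7, 23.7, 23.7, 27.0, 33.4, 50.8, 65.2, 67.9, 77.3, 96.0, 109.1.
The total first reaches 75 DD on day 10.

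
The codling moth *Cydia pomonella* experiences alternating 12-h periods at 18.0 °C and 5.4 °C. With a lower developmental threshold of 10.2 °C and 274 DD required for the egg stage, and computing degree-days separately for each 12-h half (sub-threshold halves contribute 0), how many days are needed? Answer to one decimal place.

70.3 days

Day half: max(0, 18.0 − 10.2) × 0.5 = 7.8 × 0.5 = 3.90 DD.
Night half: max(0, 5.4 − 10.2) × 0.5 = 0.0 × 0.5 = 0.00 DD.
Per 24 h: 3.90 DD/day.
Duration = 274 / 3.90 = 70.256 ≈ 70.3 days.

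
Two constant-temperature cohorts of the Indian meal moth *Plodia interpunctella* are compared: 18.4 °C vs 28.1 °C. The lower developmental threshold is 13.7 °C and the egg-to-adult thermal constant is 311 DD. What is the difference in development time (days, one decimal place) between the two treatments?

At 18.4 °C: 311 / (18.4 − 13.7) = 311 / 4.7 = 66.170 d.
At 28.1 °C: 311 / (28.1 − 13.7) = 311 / 14.4 = 21.597 d.
Difference = |66.170 − 21.597| = 44.573 ≈ 44.6 days.

44.6 days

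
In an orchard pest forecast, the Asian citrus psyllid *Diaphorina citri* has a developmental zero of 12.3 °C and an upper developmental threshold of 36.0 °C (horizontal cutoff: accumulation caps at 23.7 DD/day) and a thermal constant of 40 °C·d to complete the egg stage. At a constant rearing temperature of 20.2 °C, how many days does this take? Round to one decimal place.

Daily accumulation = 20.2 − 12.3 = 7.9 DD/day.
Duration = 40 / 7.9 = 5.063 ≈ 5.1 days.

5.1 days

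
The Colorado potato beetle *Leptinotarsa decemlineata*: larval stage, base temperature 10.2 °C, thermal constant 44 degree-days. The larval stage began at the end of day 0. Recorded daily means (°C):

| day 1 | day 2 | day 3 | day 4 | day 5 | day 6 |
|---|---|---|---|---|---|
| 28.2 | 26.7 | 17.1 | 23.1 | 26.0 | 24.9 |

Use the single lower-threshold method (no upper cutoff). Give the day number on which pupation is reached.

Daily DD above 10.2 °C: 18.0, 16.5, 6.9, 12.9, 15.8, 14.7.
Cumulative: 18.0, 34.5, 41.4, 54.3, 70.1, 84.8.
The total first reaches 44 DD on day 4.

day 4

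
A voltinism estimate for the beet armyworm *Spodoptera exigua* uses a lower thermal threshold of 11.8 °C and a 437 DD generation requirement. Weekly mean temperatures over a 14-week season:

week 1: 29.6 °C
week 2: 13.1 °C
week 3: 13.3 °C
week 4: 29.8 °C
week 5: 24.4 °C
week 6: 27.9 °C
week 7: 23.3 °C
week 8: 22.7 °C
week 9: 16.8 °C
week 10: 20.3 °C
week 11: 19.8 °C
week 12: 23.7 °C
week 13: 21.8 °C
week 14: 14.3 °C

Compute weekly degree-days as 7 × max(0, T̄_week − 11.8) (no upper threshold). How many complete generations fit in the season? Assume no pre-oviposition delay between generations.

Weekly DD (7 × max(0, T̄ − 11.8)): 124.6, 9.1, 10.5, 126.0, 88.2, 112.7, 80.5, 76.3, 35.0, 59.5, 56.0, 83.3, 70.0, 17.5.
Season total = 949.2 DD.
Complete generations = ⌊949.2 / 437⌋ = 2.

2 generations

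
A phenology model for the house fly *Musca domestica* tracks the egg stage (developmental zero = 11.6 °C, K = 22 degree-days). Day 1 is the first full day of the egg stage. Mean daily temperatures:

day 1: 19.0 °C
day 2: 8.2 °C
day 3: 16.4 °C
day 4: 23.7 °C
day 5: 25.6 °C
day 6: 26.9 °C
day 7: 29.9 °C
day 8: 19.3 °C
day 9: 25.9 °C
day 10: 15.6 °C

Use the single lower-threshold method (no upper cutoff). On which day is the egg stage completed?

Daily DD above 11.6 °C: 7.4, 0.0, 4.8, 12.1, 14.0, 15.3, 18.3, 7.7, 14.3, 4.0.
Cumulative: 7.4, 7.4, 12.2, 24.3, 38.3, 53.6, 71.9, 79.6, 93.9, 97.9.
The total first reaches 22 DD on day 4.

day 4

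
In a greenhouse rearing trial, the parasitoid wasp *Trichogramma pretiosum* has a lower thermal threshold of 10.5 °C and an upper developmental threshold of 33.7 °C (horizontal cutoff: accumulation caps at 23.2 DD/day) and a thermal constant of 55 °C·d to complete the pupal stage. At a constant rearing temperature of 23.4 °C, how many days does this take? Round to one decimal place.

4.3 days

Daily accumulation = 23.4 − 10.5 = 12.9 DD/day.
Duration = 55 / 12.9 = 4.264 ≈ 4.3 days.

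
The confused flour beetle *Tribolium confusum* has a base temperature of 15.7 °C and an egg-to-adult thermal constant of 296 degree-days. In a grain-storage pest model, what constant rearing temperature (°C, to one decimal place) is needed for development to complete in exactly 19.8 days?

Required daily accumulation = 296 / 19.8 = 14.949 DD/day.
T = T_base + 14.949 = 15.7 + 14.949 = 30.649 ≈ 30.6 °C.

30.6 °C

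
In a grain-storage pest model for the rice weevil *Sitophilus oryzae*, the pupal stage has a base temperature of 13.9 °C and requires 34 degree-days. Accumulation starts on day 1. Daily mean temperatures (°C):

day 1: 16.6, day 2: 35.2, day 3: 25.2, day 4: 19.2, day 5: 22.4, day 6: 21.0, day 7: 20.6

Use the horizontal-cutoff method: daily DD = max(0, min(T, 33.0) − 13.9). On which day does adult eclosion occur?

Daily DD above 13.9 °C (capped at 19.1): 2.7, 19.1, 11.3, 5.3, 8.5, 7.1, 6.7.
Cumulative: 2.7, 21.8, 33.1, 38.4, 46.9, 54.0, 60.7.
The total first reaches 34 DD on day 4.

day 4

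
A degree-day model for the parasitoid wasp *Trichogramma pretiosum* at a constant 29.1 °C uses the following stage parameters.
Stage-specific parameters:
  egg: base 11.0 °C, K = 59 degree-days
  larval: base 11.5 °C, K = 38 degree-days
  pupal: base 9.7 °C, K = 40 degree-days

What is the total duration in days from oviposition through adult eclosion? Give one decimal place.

egg: 59 / (29.1 − 11.0) = 59 / 18.1 = 3.260 d.
larval: 38 / (29.1 − 11.5) = 38 / 17.6 = 2.159 d.
pupal: 40 / (29.1 − 9.7) = 40 / 19.4 = 2.062 d.
Sum = 7.481 ≈ 7.5 days.

7.5 days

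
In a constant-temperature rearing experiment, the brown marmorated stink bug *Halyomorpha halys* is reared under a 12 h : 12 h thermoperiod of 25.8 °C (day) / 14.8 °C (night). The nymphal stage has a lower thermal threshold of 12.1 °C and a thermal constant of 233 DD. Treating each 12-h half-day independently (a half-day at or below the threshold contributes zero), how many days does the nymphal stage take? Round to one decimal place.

28.4 days

Day half: max(0, 25.8 − 12.1) × 0.5 = 13.7 × 0.5 = 6.85 DD.
Night half: max(0, 14.8 − 12.1) × 0.5 = 2.7 × 0.5 = 1.35 DD.
Per 24 h: 8.20 DD/day.
Duration = 233 / 8.20 = 28.415 ≈ 28.4 days.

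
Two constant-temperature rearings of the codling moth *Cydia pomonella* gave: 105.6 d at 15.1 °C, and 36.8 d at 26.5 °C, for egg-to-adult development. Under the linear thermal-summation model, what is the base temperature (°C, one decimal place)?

9.0 °C

Equal thermal constants: D₁(T₁ − T_b) = D₂(T₂ − T_b).
105.6·(15.1 − T_b) = 36.8·(26.5 − T_b)
T_b = (105.6·15.1 − 36.8·26.5) / (105.6 − 36.8) = 619.36 / 68.8 = 9.002 °C ≈ 9.0 °C.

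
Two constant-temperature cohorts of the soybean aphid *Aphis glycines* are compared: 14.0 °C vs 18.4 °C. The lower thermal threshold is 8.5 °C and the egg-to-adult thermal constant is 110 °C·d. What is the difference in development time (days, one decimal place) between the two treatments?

8.9 days

At 14.0 °C: 110 / (14.0 − 8.5) = 110 / 5.5 = 20.000 d.
At 18.4 °C: 110 / (18.4 − 8.5) = 110 / 9.9 = 11.111 d.
Difference = |20.000 − 11.111| = 8.889 ≈ 8.9 days.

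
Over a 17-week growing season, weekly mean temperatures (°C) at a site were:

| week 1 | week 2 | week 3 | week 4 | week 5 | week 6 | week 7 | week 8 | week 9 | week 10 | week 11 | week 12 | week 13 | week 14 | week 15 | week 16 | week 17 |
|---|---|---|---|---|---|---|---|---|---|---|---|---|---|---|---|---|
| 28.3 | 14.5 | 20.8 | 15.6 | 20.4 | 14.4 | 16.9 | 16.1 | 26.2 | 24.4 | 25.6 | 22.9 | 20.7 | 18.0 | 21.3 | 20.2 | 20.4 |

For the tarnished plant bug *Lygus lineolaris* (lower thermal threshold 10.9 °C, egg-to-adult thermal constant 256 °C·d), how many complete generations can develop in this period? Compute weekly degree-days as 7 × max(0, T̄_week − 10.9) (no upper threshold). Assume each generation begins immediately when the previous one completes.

4 generations

Weekly DD (7 × max(0, T̄ − 10.9)): 121.8, 25.2, 69.3, 32.9, 66.5, 24.5, 42.0, 36.4, 107.1, 94.5, 102.9, 84.0, 68.6, 49.7, 72.8, 65.1, 66.5.
Season total = 1129.8 DD.
Complete generations = ⌊1129.8 / 256⌋ = 4.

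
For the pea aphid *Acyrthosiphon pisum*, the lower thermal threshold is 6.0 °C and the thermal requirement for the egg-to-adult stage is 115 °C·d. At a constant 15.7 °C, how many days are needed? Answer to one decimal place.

11.9 days

Daily accumulation = 15.7 − 6.0 = 9.7 DD/day.
Duration = 115 / 9.7 = 11.856 ≈ 11.9 days.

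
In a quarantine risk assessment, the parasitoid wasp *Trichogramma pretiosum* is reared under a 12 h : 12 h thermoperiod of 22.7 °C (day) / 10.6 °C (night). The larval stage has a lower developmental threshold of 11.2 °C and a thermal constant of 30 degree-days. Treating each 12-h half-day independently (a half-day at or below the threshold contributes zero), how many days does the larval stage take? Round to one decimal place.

Day half: max(0, 22.7 − 11.2) × 0.5 = 11.5 × 0.5 = 5.75 DD.
Night half: max(0, 10.6 − 11.2) × 0.5 = 0.0 × 0.5 = 0.00 DD.
Per 24 h: 5.75 DD/day.
Duration = 30 / 5.75 = 5.217 ≈ 5.2 days.

5.2 days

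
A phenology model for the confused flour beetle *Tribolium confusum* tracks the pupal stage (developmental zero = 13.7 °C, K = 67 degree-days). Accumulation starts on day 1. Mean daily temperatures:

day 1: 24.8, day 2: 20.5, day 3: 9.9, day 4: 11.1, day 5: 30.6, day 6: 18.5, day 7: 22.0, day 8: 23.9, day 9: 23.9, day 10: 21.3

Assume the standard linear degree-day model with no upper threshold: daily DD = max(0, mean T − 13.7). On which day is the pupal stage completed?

Daily DD above 13.7 °C: 11.1, 6.8, 0.0, 0.0, 16.9, 4.8, 8.3, 10.2, 10.2, 7.6.
Cumulative: 11.1, 17.9, 17.9, 17.9, 34.8, 39.6, 47.9, 58.1, 68.3, 75.9.
The total first reaches 67 DD on day 9.

day 9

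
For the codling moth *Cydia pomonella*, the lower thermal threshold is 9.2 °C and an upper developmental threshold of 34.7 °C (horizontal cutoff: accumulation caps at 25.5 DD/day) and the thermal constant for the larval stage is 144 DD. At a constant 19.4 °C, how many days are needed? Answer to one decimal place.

Daily accumulation = 19.4 − 9.2 = 10.2 DD/day.
Duration = 144 / 10.2 = 14.118 ≈ 14.1 days.

14.1 days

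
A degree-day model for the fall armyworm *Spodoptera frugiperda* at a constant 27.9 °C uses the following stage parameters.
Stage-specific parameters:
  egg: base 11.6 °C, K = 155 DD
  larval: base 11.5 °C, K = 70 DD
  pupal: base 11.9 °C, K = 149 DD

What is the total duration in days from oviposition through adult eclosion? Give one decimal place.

23.1 days

egg: 155 / (27.9 − 11.6) = 155 / 16.3 = 9.509 d.
larval: 70 / (27.9 − 11.5) = 70 / 16.4 = 4.268 d.
pupal: 149 / (27.9 − 11.9) = 149 / 16.0 = 9.313 d.
Sum = 23.090 ≈ 23.1 days.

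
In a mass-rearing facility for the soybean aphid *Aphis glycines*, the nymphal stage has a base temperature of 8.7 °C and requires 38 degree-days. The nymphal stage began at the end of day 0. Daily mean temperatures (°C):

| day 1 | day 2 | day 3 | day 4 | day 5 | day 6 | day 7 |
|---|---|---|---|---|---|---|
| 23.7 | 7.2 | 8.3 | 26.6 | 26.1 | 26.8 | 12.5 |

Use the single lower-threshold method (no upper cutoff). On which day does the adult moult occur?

day 5

Daily DD above 8.7 °C: 15.0, 0.0, 0.0, 17.9, 17.4, 18.1, 3.8.
Cumulative: 15.0, 15.0, 15.0, 32.9, 50.3, 68.4, 72.2.
The total first reaches 38 DD on day 5.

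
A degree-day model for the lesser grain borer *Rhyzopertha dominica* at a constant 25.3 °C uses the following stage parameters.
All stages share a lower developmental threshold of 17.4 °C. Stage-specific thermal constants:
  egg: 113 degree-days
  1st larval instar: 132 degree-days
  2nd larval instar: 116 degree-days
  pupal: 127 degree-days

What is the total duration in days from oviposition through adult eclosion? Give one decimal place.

Daily accumulation at 25.3 °C = 25.3 − 17.4 = 7.9 DD/day.
Total K = 113 + 132 + 116 + 127 = 488 DD.
Total duration = 488 / 7.9 = 61.772 ≈ 61.8 days.

61.8 days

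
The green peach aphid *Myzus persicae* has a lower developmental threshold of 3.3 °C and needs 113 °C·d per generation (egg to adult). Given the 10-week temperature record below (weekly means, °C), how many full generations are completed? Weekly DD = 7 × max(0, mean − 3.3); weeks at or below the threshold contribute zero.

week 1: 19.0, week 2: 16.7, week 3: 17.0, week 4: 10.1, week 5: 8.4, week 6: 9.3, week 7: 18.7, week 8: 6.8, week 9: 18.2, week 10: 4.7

5 generations

Weekly DD (7 × max(0, T̄ − 3.3)): 109.9, 93.8, 95.9, 47.6, 35.7, 42.0, 107.8, 24.5, 104.3, 9.8.
Season total = 671.3 DD.
Complete generations = ⌊671.3 / 113⌋ = 5.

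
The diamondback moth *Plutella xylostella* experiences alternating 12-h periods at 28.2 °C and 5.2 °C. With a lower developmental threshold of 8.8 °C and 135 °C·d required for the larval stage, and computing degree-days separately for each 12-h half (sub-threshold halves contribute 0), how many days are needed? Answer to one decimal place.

13.9 days

Day half: max(0, 28.2 − 8.8) × 0.5 = 19.4 × 0.5 = 9.70 DD.
Night half: max(0, 5.2 − 8.8) × 0.5 = 0.0 × 0.5 = 0.00 DD.
Per 24 h: 9.70 DD/day.
Duration = 135 / 9.70 = 13.918 ≈ 13.9 days.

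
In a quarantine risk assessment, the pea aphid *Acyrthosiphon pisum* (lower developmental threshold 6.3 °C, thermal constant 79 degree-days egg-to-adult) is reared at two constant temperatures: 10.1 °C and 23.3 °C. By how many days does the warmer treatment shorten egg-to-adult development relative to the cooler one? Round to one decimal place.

16.1 days

At 10.1 °C: 79 / (10.1 − 6.3) = 79 / 3.8 = 20.789 d.
At 23.3 °C: 79 / (23.3 − 6.3) = 79 / 17.0 = 4.647 d.
Difference = |20.789 − 4.647| = 16.142 ≈ 16.1 days.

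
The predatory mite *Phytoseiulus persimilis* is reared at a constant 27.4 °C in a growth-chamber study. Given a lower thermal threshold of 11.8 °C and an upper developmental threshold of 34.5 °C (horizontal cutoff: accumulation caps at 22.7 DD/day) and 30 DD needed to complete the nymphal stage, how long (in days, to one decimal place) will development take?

Daily accumulation = 27.4 − 11.8 = 15.6 DD/day.
Duration = 30 / 15.6 = 1.923 ≈ 1.9 days.

1.9 days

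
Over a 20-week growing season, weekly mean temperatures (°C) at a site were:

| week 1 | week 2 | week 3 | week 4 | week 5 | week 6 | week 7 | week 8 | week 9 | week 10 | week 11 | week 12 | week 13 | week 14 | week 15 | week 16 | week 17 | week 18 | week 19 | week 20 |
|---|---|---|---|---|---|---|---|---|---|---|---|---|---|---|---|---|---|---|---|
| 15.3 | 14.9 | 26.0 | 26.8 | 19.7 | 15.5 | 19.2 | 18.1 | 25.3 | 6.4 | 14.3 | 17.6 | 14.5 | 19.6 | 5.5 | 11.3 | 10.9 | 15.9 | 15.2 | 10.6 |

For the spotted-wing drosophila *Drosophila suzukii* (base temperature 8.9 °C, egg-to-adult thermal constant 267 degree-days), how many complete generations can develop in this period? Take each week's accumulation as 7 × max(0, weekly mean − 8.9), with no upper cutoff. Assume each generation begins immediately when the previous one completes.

3 generations

Weekly DD (7 × max(0, T̄ − 8.9)): 44.8, 42.0, 119.7, 125.3, 75.6, 46.2, 72.1, 64.4, 114.8, 0.0, 37.8, 60.9, 39.2, 74.9, 0.0, 16.8, 14.0, 49.0, 44.1, 11.9.
Season total = 1053.5 DD.
Complete generations = ⌊1053.5 / 267⌋ = 3.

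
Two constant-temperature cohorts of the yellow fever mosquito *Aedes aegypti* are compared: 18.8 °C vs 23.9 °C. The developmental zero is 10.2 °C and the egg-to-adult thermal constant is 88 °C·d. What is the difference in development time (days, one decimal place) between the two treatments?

At 18.8 °C: 88 / (18.8 − 10.2) = 88 / 8.6 = 10.233 d.
At 23.9 °C: 88 / (23.9 − 10.2) = 88 / 13.7 = 6.423 d.
Difference = |10.233 − 6.423| = 3.809 ≈ 3.8 days.

3.8 days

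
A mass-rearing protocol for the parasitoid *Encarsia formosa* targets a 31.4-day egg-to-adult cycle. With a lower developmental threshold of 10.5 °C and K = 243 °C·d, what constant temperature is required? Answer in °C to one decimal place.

Required daily accumulation = 243 / 31.4 = 7.739 DD/day.
T = T_base + 7.739 = 10.5 + 7.739 = 18.239 ≈ 18.2 °C.

18.2 °C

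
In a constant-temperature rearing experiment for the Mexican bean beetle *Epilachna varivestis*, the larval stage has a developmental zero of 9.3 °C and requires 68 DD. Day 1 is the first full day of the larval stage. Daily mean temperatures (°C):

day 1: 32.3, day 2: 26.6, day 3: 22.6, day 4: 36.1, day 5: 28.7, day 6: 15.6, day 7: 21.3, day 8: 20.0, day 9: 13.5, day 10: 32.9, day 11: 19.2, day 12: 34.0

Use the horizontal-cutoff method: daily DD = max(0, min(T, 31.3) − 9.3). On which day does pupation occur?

day 4

Daily DD above 9.3 °C (capped at 22.0): 22.0, 17.3, 13.3, 22.0, 19.4, 6.3, 12.0, 10.7, 4.2, 22.0, 9.9, 22.0.
Cumulative: 22.0, 39.3, 52.6, 74.6, 94.0, 100.3, 112.3, 123.0, 127.2, 149.2, 159.1, 181.1.
The total first reaches 68 DD on day 4.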